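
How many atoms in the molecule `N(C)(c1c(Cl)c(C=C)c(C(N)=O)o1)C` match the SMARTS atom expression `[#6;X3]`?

7

Check the 14 heavy atoms by environment: 1× o (aromatic, X2) → no; 4× c (aromatic, X3) → match; 3× C (X3) → match; 1× O (X1) → no; 2× N (X3) → no; 2× C (X4) → no; 1× Cl (X1) → no.
Summing the matching environments: 4 + 3 = 7 matching atoms.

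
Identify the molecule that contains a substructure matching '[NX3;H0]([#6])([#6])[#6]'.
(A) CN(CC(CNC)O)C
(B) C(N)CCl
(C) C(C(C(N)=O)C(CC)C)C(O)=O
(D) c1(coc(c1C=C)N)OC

[NX3;H0]([#6])([#6])[#6] describes a trivalent nitrogen with no H, bonded to three carbons (a tertiary amine).
(A) contains a dimethylamino group (-N(CH3)2), which satisfies every atom and bond constraint.
(B) has a primary amino group (-NH2) but the nitrogen has H2, not H0 with three carbons.
(C) has a primary amide (-C(=O)NH2) but the amide nitrogen has H2 and only one carbon neighbour.
(D) has a primary amino group (-NH2) but the nitrogen has H2, not H0 with three carbons.
So the answer is (A).

A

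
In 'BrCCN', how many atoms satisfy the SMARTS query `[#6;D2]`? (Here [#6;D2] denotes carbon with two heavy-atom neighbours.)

2

Check the 4 heavy atoms by environment: 2× C (D2) → match; 1× Br (D1) → no; 1× N (D1) → no.
That gives 2 matching atoms.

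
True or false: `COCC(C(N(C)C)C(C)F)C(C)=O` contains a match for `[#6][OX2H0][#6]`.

True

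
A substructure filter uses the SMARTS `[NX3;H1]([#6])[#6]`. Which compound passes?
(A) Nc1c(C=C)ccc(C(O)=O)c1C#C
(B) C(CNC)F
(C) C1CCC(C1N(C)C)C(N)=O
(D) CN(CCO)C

[NX3;H1]([#6])[#6] describes a trivalent nitrogen with one H, bonded to two carbons (a secondary amine).
(A) has a primary amino group (-NH2) but the nitrogen has H2 and only one carbon neighbour.
(B) contains an N-methylamino group (-NHCH3), which satisfies every atom and bond constraint.
(C) has a dimethylamino group (-N(CH3)2) but the nitrogen has H0, not H1.
(D) has a dimethylamino group (-N(CH3)2) but the nitrogen has H0, not H1.
So the answer is (B).

B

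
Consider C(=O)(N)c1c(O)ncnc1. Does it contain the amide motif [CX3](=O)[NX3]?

Yes

The pattern [CX3](=O)[NX3] describes a carbonyl carbon bonded to a trivalent nitrogen — an amide.
The molecule carries a primary amide (-C(=O)NH2), whose atoms satisfy every constraint of the query, so the pattern matches.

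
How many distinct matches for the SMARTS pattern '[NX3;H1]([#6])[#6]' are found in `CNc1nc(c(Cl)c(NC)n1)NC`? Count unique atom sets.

3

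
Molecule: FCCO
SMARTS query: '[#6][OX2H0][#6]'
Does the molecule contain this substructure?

No

The pattern [#6][OX2H0][#6] describes an aliphatic oxygen bridging two carbons with no H on the oxygen — an ether.
The closest candidate here is a hydroxyl group (-OH), but the oxygen has H1, not H0 bridging two carbons. No other fragment satisfies the full query, so there is no match.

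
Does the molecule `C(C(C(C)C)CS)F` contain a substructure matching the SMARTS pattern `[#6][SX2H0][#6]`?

The pattern [#6][SX2H0][#6] describes an aliphatic sulfur bridging two carbons with no H on the sulfur — a thioether.
The closest candidate here is a thiol (-SH), but the sulfur has H1, not H0 bridging two carbons. No other fragment satisfies the full query, so there is no match.

No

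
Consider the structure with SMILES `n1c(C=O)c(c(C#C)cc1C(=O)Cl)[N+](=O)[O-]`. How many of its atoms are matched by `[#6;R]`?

5

The query [#6;R] means: carbon that is part of a ring.
Check the 16 heavy atoms by environment: 1× n (aromatic, in 6-ring) → no; 5× c (aromatic, in 6-ring) → match; 4× C (acyclic) → no; 3× O (acyclic) → no; 1× Cl (acyclic) → no; 1× N (charge +1, acyclic) → no; 1× O (charge -1, acyclic) → no.
That gives 5 matching atoms.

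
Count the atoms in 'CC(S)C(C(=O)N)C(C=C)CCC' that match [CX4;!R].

7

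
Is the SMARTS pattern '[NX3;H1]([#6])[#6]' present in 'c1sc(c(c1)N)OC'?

No

The pattern [NX3;H1]([#6])[#6] describes a trivalent nitrogen with one H, bonded to two carbons — a secondary amine.
The closest candidate here is a primary amino group (-NH2), but the nitrogen has H2 and only one carbon neighbour. No other fragment satisfies the full query, so there is no match.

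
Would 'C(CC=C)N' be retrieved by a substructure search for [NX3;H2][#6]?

Yes

The pattern [NX3;H2][#6] describes a trivalent nitrogen with two H attached to carbon — a primary amine.
The molecule carries a primary amino group (-NH2), whose atoms satisfy every constraint of the query, so the pattern matches.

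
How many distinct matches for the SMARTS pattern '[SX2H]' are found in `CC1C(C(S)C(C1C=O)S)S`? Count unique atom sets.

[SX2H] is the SMARTS for a thiol: an aliphatic sulfur with two connections, one being H.
The molecule carries 3 separate instances of a thiol (-SH) meeting every constraint; each maps to a distinct set of atoms, giving 3 matches.

3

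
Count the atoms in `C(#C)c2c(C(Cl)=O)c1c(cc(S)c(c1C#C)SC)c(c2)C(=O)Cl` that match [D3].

10

The query [D3] means: atom with exactly three heavy-atom neighbours.
Check the 23 heavy atoms by environment: 8× c (aromatic, D3) → match; 2× c (aromatic, D2) → no; 1× S (D2) → no; 3× C (D1) → no; 2× C (D3) → match; 2× O (D1) → no; 2× Cl (D1) → no; 2× C (D2) → no; 1× S (D1) → no.
Summing the matching environments: 8 + 2 = 10 matching atoms.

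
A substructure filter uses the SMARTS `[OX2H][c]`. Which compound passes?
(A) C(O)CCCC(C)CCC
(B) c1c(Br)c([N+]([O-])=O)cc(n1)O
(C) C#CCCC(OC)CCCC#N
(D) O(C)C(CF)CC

[OX2H][c] describes a hydroxyl oxygen attached to an aromatic carbon (a phenol).
(A) has a hydroxyl group (-OH) but the -OH is on an aliphatic carbon, not an aromatic c.
(B) contains a hydroxyl group (-OH), which satisfies every atom and bond constraint.
(C) has a methoxy ether (-OCH3) but the oxygen has H0, not H1.
(D) has a methoxy ether (-OCH3) but the oxygen has H0, not H1.
So the answer is (B).

B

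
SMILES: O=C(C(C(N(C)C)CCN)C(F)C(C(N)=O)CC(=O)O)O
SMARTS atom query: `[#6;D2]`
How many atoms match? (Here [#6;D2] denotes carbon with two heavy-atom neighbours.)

The query [#6;D2] means: any carbon bonded to exactly two heavy atoms.
Check the 21 heavy atoms by environment: 3× C (D2) → match; 7× C (D3) → no; 5× O (D1) → no; 2× N (D1) → no; 1× F (D1) → no; 1× N (D3) → no; 2× C (D1) → no.
That gives 3 matching atoms.

3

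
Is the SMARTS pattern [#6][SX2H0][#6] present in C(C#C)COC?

No

The pattern [#6][SX2H0][#6] describes an aliphatic sulfur bridging two carbons with no H on the sulfur — a thioether.
The closest candidate here is a methoxy ether (-OCH3), but the bridging atom is O, not S. No other fragment satisfies the full query, so there is no match.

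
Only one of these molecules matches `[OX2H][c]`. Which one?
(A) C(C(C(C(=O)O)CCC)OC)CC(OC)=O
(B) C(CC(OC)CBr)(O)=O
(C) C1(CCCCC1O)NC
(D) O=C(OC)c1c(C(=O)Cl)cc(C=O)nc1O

[OX2H][c] describes a hydroxyl oxygen attached to an aromatic carbon (a phenol).
(A) has a methoxy ether (-OCH3) but the oxygen has H0, not H1.
(B) has a methoxy ether (-OCH3) but the oxygen has H0, not H1.
(C) has a hydroxyl group (-OH) but the -OH is on an aliphatic carbon, not an aromatic c.
(D) contains a hydroxyl group (-OH), which satisfies every atom and bond constraint.
So the answer is (D).

D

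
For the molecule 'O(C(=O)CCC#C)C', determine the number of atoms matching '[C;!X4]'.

3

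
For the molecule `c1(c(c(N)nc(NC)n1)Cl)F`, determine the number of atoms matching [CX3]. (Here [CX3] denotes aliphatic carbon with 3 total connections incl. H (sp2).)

The query [CX3] means: C with X3: aliphatic carbon with exactly 3 total connections.
Check the 11 heavy atoms by environment: 2× n (aromatic, X2) → no; 4× c (aromatic, X3) → no; 2× N (X3) → no; 1× C (X4) → no; 1× Cl (X1) → no; 1× F (X1) → no.
No environment satisfies the query, so 0 matching atoms.

0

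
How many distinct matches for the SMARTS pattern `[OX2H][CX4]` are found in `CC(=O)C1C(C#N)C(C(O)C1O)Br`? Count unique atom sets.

2

[OX2H][CX4] is the SMARTS for an aliphatic alcohol: a hydroxyl oxygen bound to an sp3 (X4) carbon.
The molecule carries 2 separate instances of a hydroxyl group (-OH) meeting every constraint; each maps to a distinct set of atoms, giving 2 matches.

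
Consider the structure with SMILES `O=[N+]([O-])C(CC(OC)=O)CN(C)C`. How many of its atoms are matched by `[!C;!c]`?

6

The query [!C;!c] means: neither aliphatic nor aromatic carbon — same as [!#6].
Check the 13 heavy atoms by environment: 7× C → no; 3× O → match; 1× N (charge +1) → match; 1× O (charge -1) → match; 1× N → match.
Summing the matching environments: 3 + 1 + 1 + 1 = 6 matching atoms.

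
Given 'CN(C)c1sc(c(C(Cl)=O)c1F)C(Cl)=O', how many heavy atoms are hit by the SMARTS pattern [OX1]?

2

Check the 15 heavy atoms by environment: 1× s (aromatic, X2) → no; 4× c (aromatic, X3) → no; 2× C (X3) → no; 2× O (X1) → match; 2× Cl (X1) → no; 1× F (X1) → no; 1× N (X3) → no; 2× C (X4) → no.
That gives 2 matching atoms.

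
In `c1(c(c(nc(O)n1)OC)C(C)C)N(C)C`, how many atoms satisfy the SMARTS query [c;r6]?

4

Check the 15 heavy atoms by environment: 2× n (aromatic, in 6-ring) → no; 4× c (aromatic, in 6-ring) → match; 1× N (acyclic) → no; 6× C (acyclic) → no; 2× O (acyclic) → no.
That gives 4 matching atoms.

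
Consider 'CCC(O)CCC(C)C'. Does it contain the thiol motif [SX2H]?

No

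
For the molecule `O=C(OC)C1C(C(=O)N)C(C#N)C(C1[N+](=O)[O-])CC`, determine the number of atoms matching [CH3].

2

The query [CH3] means: aliphatic carbon with exactly three hydrogens.
Check the 19 heavy atoms by environment: 5× C (H1) → no; 1× C (H2) → no; 2× C (H3) → match; 3× C (H0) → no; 4× O (H0) → no; 1× N (H2) → no; 1× N (charge +1, H0) → no; 1× O (charge -1, H0) → no; 1× N (H0) → no.
That gives 2 matching atoms.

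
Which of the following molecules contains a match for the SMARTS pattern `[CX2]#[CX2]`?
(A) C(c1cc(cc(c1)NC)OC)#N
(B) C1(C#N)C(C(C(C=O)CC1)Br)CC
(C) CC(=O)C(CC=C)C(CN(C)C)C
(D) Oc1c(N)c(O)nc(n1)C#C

D

[CX2]#[CX2] describes a carbon-carbon triple bond (an alkyne).
(A) has a nitrile (-C#N) but the triple bond is C#N, not C#C.
(B) has a nitrile (-C#N) but the triple bond is C#N, not C#C.
(C) has a vinyl group (-CH=CH2) but the C=C is a double bond; both carbons are CX3, not CX2.
(D) contains an ethynyl group (-C#CH), which satisfies every atom and bond constraint.
So the answer is (D).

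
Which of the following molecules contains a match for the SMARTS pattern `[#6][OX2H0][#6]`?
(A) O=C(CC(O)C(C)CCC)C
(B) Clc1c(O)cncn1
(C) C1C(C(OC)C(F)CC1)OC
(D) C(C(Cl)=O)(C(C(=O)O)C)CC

C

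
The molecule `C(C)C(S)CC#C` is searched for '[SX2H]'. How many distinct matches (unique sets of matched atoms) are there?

1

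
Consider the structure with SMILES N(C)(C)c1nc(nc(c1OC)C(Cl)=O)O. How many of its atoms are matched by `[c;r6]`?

4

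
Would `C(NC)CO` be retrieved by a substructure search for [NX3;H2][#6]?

The pattern [NX3;H2][#6] describes a trivalent nitrogen with two H attached to carbon — a primary amine.
The closest candidate here is an N-methylamino group (-NHCH3), but the nitrogen bears two carbons and only one H (H1), not H2. No other fragment satisfies the full query, so there is no match.

No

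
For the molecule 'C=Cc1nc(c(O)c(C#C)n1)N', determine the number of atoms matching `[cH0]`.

4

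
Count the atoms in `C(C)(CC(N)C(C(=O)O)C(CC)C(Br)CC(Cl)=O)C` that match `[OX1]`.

2

The query [OX1] means: aliphatic oxygen with one total connection — typically a carbonyl =O or an oxide.
Check the 19 heavy atoms by environment: 11× C (X4) → no; 1× Br (X1) → no; 2× C (X3) → no; 2× O (X1) → match; 1× Cl (X1) → no; 1× O (X2) → no; 1× N (X3) → no.
That gives 2 matching atoms.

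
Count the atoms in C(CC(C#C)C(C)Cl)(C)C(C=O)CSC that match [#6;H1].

6

Check the 15 heavy atoms by environment: 2× C (H2) → no; 6× C (H1) → match; 3× C (H3) → no; 1× O (H0) → no; 1× S (H0) → no; 1× C (H0) → no; 1× Cl (H0) → no.
That gives 6 matching atoms.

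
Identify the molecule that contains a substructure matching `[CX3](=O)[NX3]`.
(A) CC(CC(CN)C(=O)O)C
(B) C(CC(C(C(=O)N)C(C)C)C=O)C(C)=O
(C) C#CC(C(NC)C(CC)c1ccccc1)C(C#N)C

B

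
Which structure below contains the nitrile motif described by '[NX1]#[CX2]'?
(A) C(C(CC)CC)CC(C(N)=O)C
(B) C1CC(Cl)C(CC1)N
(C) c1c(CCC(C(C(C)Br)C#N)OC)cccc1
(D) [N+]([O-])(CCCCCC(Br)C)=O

C

[NX1]#[CX2] describes a nitrogen triple-bonded to a two-connected carbon (a nitrile).
(A) has a primary amide (-C(=O)NH2) but the nitrogen is NX3, not NX1.
(B) has a primary amino group (-NH2) but the nitrogen is NX3 (three connections), not NX1 triple-bonded.
(C) contains a nitrile (-C#N), which satisfies every atom and bond constraint.
(D) has a nitro group (-[N+](=O)[O-]) but there is no C#N triple bond.
So the answer is (C).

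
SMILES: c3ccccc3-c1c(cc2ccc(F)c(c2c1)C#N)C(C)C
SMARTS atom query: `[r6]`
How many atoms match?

16

The query [r6] means: r6 matches atoms in a six-membered ring.
Check the 22 heavy atoms by environment: 16× c (aromatic, in 6-ring) → match; 4× C (acyclic) → no; 1× N (acyclic) → no; 1× F (acyclic) → no.
That gives 16 matching atoms.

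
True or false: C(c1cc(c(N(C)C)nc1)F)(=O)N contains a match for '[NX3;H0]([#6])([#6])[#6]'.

True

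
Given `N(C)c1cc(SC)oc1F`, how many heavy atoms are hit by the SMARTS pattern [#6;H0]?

The query [#6;H0] means: any carbon with no attached hydrogen.
Check the 10 heavy atoms by environment: 1× o (aromatic, H0) → no; 3× c (aromatic, H0) → match; 1× c (aromatic, H1) → no; 1× S (H0) → no; 2× C (H3) → no; 1× F (H0) → no; 1× N (H1) → no.
That gives 3 matching atoms.

3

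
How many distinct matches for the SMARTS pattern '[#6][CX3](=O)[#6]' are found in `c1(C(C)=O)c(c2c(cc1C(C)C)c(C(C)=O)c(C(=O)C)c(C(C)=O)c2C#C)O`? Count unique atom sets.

[#6][CX3](=O)[#6] is the SMARTS for a ketone: a carbonyl carbon (no H) flanked by two carbons.
The molecule carries 4 separate instances of an acetyl/ketone group (-C(=O)CH3) meeting every constraint; each maps to a distinct set of atoms, giving 4 matches.

4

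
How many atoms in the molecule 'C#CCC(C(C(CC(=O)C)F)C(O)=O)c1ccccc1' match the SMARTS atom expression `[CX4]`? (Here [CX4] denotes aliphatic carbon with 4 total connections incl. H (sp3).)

Check the 20 heavy atoms by environment: 6× C (X4) → match; 2× C (X3) → no; 2× O (X1) → no; 1× O (X2) → no; 6× c (aromatic, X3) → no; 1× F (X1) → no; 2× C (X2) → no.
That gives 6 matching atoms.

6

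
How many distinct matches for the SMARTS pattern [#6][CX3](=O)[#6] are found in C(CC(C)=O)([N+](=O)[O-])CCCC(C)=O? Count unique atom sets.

2

[#6][CX3](=O)[#6] is the SMARTS for a ketone: a carbonyl carbon (no H) flanked by two carbons.
The molecule carries 2 separate instances of an acetyl/ketone group (-C(=O)CH3) meeting every constraint; each maps to a distinct set of atoms, giving 2 matches.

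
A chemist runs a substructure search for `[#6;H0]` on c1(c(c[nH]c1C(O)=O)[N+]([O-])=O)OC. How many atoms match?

4

Check the 13 heavy atoms by environment: 1× n (aromatic, H1) → no; 1× c (aromatic, H1) → no; 3× c (aromatic, H0) → match; 1× N (charge +1, H0) → no; 1× O (charge -1, H0) → no; 3× O (H0) → no; 1× C (H3) → no; 1× C (H0) → match; 1× O (H1) → no.
Summing the matching environments: 3 + 1 = 4 matching atoms.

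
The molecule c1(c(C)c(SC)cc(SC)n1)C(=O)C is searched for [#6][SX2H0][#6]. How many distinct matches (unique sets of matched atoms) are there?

2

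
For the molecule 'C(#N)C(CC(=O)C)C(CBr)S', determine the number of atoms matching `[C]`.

The query [C] means: uppercase C matches aliphatic (non-aromatic) carbon only.
Check the 11 heavy atoms by environment: 7× C → match; 1× N → no; 1× S → no; 1× O → no; 1× Br → no.
That gives 7 matching atoms.

7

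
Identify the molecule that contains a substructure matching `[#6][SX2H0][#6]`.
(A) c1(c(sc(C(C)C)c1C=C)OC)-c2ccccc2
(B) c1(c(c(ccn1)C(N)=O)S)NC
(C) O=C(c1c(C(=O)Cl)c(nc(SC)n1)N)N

C

[#6][SX2H0][#6] describes an aliphatic sulfur bridging two carbons with no H on the sulfur (a thioether).
(A) has a methoxy ether (-OCH3) but the bridging atom is O, not S.
(B) has a thiol (-SH) but the sulfur has H1, not H0 bridging two carbons.
(C) contains a methylthio ether (-SCH3), which satisfies every atom and bond constraint.
So the answer is (C).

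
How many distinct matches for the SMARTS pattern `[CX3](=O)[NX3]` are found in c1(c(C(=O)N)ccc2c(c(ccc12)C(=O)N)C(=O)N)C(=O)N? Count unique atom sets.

4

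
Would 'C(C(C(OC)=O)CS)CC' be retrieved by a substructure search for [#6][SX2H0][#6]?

No

The pattern [#6][SX2H0][#6] describes an aliphatic sulfur bridging two carbons with no H on the sulfur — a thioether.
The closest candidate here is a thiol (-SH), but the sulfur has H1, not H0 bridging two carbons. No other fragment satisfies the full query, so there is no match.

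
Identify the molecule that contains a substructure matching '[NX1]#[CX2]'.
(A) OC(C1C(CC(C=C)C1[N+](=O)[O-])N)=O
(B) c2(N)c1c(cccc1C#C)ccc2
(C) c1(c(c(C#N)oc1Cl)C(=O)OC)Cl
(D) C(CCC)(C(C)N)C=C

C

[NX1]#[CX2] describes a nitrogen triple-bonded to a two-connected carbon (a nitrile).
(A) has a nitro group (-[N+](=O)[O-]) but there is no C#N triple bond.
(B) has a primary amino group (-NH2) but the nitrogen is NX3 (three connections), not NX1 triple-bonded.
(C) contains a nitrile (-C#N), which satisfies every atom and bond constraint.
(D) has a primary amino group (-NH2) but the nitrogen is NX3 (three connections), not NX1 triple-bonded.
So the answer is (C).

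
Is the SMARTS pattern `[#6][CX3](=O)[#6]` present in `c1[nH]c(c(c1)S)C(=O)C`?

Yes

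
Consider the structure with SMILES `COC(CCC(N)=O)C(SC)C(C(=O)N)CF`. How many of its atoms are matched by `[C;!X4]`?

2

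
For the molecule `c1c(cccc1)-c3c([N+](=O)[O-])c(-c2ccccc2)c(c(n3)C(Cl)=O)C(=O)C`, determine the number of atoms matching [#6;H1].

10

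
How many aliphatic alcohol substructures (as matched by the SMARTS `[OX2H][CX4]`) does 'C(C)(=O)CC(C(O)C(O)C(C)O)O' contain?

[OX2H][CX4] is the SMARTS for an aliphatic alcohol: a hydroxyl oxygen bound to an sp3 (X4) carbon.
The molecule carries 4 separate instances of a hydroxyl group (-OH) meeting every constraint; each maps to a distinct set of atoms, giving 4 matches.

4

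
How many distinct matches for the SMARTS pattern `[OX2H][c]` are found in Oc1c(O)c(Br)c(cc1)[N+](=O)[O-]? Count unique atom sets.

[OX2H][c] is the SMARTS for a phenol: a hydroxyl oxygen attached to an aromatic carbon.
The molecule carries 2 separate instances of a hydroxyl group (-OH) meeting every constraint; each maps to a distinct set of atoms, giving 2 matches.

2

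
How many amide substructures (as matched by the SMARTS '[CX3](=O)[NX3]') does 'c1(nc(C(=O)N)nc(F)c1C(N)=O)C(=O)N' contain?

3

[CX3](=O)[NX3] is the SMARTS for an amide: a carbonyl carbon bonded to a trivalent nitrogen.
The molecule carries 3 separate instances of a primary amide (-C(=O)NH2) meeting every constraint; each maps to a distinct set of atoms, giving 3 matches.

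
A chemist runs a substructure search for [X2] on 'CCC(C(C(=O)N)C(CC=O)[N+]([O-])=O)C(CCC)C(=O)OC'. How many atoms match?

The query [X2] means: any atom with exactly two total connections (bonds + H).
Check the 22 heavy atoms by environment: 11× C (X4) → no; 1× N (charge +1, X3) → no; 1× O (charge -1, X1) → no; 4× O (X1) → no; 3× C (X3) → no; 1× O (X2) → match; 1× N (X3) → no.
That gives 1 matching atom.

1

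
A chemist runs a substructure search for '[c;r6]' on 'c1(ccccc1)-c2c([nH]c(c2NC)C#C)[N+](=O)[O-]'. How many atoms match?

6

The query [c;r6] means: aromatic carbon that belongs to a six-membered ring.
Check the 18 heavy atoms by environment: 1× n (aromatic, in 5-ring) → no; 4× c (aromatic, in 5-ring) → no; 1× N (charge +1, acyclic) → no; 1× O (charge -1, acyclic) → no; 1× O (acyclic) → no; 3× C (acyclic) → no; 6× c (aromatic, in 6-ring) → match; 1× N (acyclic) → no.
That gives 6 matching atoms.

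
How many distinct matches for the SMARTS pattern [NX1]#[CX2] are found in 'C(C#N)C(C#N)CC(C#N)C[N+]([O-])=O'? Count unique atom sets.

3

[NX1]#[CX2] is the SMARTS for a nitrile: a nitrogen triple-bonded to a two-connected carbon.
The molecule carries 3 separate instances of a nitrile (-C#N) meeting every constraint; each maps to a distinct set of atoms, giving 3 matches.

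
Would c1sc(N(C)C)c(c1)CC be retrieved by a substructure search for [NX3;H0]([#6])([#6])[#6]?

Yes

The pattern [NX3;H0]([#6])([#6])[#6] describes a trivalent nitrogen with no H, bonded to three carbons — a tertiary amine.
The molecule carries a dimethylamino group (-N(CH3)2), whose atoms satisfy every constraint of the query, so the pattern matches.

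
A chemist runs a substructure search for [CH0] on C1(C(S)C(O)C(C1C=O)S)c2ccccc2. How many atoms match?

0

The query [CH0] means: aliphatic carbon with no attached hydrogen.
Check the 16 heavy atoms by environment: 6× C (H1) → no; 1× O (H0) → no; 1× c (aromatic, H0) → no; 5× c (aromatic, H1) → no; 2× S (H1) → no; 1× O (H1) → no.
No environment satisfies the query, so 0 matching atoms.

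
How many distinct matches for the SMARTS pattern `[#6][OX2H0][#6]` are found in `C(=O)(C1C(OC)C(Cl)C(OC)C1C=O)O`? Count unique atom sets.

2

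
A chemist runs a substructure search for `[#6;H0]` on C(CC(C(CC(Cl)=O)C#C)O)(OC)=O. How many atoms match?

3

The query [#6;H0] means: any carbon with no attached hydrogen.
Check the 14 heavy atoms by environment: 2× C (H2) → no; 3× C (H1) → no; 3× C (H0) → match; 3× O (H0) → no; 1× C (H3) → no; 1× Cl (H0) → no; 1× O (H1) → no.
That gives 3 matching atoms.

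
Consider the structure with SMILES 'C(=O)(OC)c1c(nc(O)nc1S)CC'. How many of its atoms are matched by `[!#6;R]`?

The query [!#6;R] means: non-carbon atom that is part of a ring.
Check the 14 heavy atoms by environment: 2× n (aromatic, in 6-ring) → match; 4× c (aromatic, in 6-ring) → no; 3× O (acyclic) → no; 4× C (acyclic) → no; 1× S (acyclic) → no.
That gives 2 matching atoms.

2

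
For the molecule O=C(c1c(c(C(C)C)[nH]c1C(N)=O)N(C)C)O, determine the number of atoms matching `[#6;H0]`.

The query [#6;H0] means: any carbon with no attached hydrogen.
Check the 17 heavy atoms by environment: 1× n (aromatic, H1) → no; 4× c (aromatic, H0) → match; 1× N (H0) → no; 4× C (H3) → no; 1× C (H1) → no; 2× C (H0) → match; 2× O (H0) → no; 1× O (H1) → no; 1× N (H2) → no.
Summing the matching environments: 4 + 2 = 6 matching atoms.

6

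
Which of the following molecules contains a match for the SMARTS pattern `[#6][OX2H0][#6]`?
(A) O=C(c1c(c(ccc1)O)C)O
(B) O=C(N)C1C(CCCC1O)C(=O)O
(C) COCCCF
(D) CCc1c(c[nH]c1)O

C

[#6][OX2H0][#6] describes an aliphatic oxygen bridging two carbons with no H on the oxygen (an ether).
(A) has a carboxylic acid group (-C(=O)OH) but the -OH oxygen has H1; the =O is OX1, not OX2.
(B) has a carboxylic acid group (-C(=O)OH) but the -OH oxygen has H1; the =O is OX1, not OX2.
(C) contains a methoxy ether (-OCH3), which satisfies every atom and bond constraint.
(D) has a hydroxyl group (-OH) but the oxygen has H1, not H0 bridging two carbons.
So the answer is (C).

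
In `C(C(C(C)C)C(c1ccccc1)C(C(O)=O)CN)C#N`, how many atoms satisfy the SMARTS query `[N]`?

2

Check the 20 heavy atoms by environment: 10× C → no; 2× N → match; 2× O → no; 6× c (aromatic) → no.
That gives 2 matching atoms.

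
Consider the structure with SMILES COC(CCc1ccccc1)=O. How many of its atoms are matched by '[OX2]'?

1

The query [OX2] means: aliphatic oxygen with two total connections — ether, hydroxyl, or ester single-bond O.
Check the 12 heavy atoms by environment: 3× C (X4) → no; 1× C (X3) → no; 1× O (X1) → no; 1× O (X2) → match; 6× c (aromatic, X3) → no.
That gives 1 matching atom.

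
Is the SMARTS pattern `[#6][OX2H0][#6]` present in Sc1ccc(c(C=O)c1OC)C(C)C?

The pattern [#6][OX2H0][#6] describes an aliphatic oxygen bridging two carbons with no H on the oxygen — an ether.
The molecule carries a methoxy ether (-OCH3), whose atoms satisfy every constraint of the query, so the pattern matches.

Yes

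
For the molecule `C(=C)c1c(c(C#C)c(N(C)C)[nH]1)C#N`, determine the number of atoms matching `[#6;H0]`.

6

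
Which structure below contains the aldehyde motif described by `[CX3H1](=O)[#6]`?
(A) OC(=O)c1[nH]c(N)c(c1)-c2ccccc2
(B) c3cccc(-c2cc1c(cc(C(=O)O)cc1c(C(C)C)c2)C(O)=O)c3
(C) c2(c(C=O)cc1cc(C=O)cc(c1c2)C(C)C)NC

C

[CX3H1](=O)[#6] describes an sp2 carbon with one H, double-bonded to O and single-bonded to carbon (an aldehyde).
(A) has a carboxylic acid group (-C(=O)OH) but the carbonyl carbon has H0 and is bonded to O, not H1.
(B) has a carboxylic acid group (-C(=O)OH) but the carbonyl carbon has H0 and is bonded to O, not H1.
(C) contains an aldehyde (-CHO), which satisfies every atom and bond constraint.
So the answer is (C).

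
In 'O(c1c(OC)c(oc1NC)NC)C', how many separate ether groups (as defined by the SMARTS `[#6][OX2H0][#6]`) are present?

2

[#6][OX2H0][#6] is the SMARTS for an ether: an aliphatic oxygen bridging two carbons with no H on the oxygen.
The molecule carries 2 separate instances of a methoxy ether (-OCH3) meeting every constraint; each maps to a distinct set of atoms, giving 2 matches.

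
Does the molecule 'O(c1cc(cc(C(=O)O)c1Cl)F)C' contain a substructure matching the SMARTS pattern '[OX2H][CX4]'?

No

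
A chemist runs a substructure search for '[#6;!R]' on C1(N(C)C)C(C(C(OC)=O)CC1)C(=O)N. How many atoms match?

5

Check the 15 heavy atoms by environment: 5× C (in 5-ring) → no; 5× C (acyclic) → match; 3× O (acyclic) → no; 2× N (acyclic) → no.
That gives 5 matching atoms.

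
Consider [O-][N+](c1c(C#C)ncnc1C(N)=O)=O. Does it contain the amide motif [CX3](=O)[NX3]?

The pattern [CX3](=O)[NX3] describes a carbonyl carbon bonded to a trivalent nitrogen — an amide.
The molecule carries a primary amide (-C(=O)NH2), whose atoms satisfy every constraint of the query, so the pattern matches.

Yes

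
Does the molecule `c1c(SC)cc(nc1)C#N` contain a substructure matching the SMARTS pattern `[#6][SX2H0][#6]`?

Yes

The pattern [#6][SX2H0][#6] describes an aliphatic sulfur bridging two carbons with no H on the sulfur — a thioether.
The molecule carries a methylthio ether (-SCH3), whose atoms satisfy every constraint of the query, so the pattern matches.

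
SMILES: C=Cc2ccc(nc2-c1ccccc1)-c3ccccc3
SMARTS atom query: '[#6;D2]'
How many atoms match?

13

The query [#6;D2] means: any carbon bonded to exactly two heavy atoms.
Check the 20 heavy atoms by environment: 1× n (aromatic, D2) → no; 5× c (aromatic, D3) → no; 12× c (aromatic, D2) → match; 1× C (D2) → match; 1× C (D1) → no.
Summing the matching environments: 12 + 1 = 13 matching atoms.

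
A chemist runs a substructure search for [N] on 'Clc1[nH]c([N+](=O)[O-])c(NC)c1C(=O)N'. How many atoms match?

3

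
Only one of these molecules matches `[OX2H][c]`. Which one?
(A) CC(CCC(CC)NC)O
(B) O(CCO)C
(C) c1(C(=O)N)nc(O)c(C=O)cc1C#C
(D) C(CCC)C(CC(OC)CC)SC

C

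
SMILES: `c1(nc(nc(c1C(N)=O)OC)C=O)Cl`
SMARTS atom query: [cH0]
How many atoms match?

Check the 14 heavy atoms by environment: 2× n (aromatic, H0) → no; 4× c (aromatic, H0) → match; 1× C (H1) → no; 3× O (H0) → no; 1× C (H3) → no; 1× C (H0) → no; 1× N (H2) → no; 1× Cl (H0) → no.
That gives 4 matching atoms.

4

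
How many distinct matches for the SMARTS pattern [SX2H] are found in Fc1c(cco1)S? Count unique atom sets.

1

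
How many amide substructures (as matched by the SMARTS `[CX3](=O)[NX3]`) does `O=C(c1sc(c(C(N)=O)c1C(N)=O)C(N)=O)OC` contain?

[CX3](=O)[NX3] is the SMARTS for an amide: a carbonyl carbon bonded to a trivalent nitrogen.
The molecule carries 3 separate instances of a primary amide (-C(=O)NH2) meeting every constraint; each maps to a distinct set of atoms, giving 3 matches.

3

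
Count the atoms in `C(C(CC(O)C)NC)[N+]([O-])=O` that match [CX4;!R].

6

The query [CX4;!R] means: aliphatic carbon with four total connections, not in a ring.
Check the 11 heavy atoms by environment: 6× C (X4, acyclic) → match; 1× O (X2, acyclic) → no; 1× N (charge +1, X3, acyclic) → no; 1× O (charge -1, X1, acyclic) → no; 1× O (X1, acyclic) → no; 1× N (X3, acyclic) → no.
That gives 6 matching atoms.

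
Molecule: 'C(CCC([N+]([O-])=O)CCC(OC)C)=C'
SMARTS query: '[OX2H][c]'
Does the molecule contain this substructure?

No

The pattern [OX2H][c] describes a hydroxyl oxygen attached to an aromatic carbon — a phenol.
The closest candidate here is a methoxy ether (-OCH3), but the oxygen has H0, not H1. No other fragment satisfies the full query, so there is no match.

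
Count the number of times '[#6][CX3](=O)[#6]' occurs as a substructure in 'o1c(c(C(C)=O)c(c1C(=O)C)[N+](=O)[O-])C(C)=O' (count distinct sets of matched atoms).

[#6][CX3](=O)[#6] is the SMARTS for a ketone: a carbonyl carbon (no H) flanked by two carbons.
The molecule carries 3 separate instances of an acetyl/ketone group (-C(=O)CH3) meeting every constraint; each maps to a distinct set of atoms, giving 3 matches.

3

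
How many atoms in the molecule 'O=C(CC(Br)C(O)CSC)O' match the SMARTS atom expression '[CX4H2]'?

2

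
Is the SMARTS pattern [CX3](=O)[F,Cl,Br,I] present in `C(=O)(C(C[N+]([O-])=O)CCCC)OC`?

The pattern [CX3](=O)[F,Cl,Br,I] describes a carbonyl carbon bonded to a halogen — an acyl halide.
The closest candidate here is a methyl-ester group (-C(=O)OCH3), but the carbonyl is bonded to -O-C, not to a halogen. No other fragment satisfies the full query, so there is no match.

No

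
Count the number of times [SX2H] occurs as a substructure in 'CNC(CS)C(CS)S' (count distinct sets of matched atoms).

3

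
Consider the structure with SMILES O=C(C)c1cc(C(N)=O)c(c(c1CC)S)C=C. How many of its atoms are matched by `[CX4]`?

3

The query [CX4] means: C with X4: aliphatic carbon with exactly 4 total connections (bonds + H).
Check the 17 heavy atoms by environment: 6× c (aromatic, X3) → no; 3× C (X4) → match; 1× S (X2) → no; 4× C (X3) → no; 2× O (X1) → no; 1× N (X3) → no.
That gives 3 matching atoms.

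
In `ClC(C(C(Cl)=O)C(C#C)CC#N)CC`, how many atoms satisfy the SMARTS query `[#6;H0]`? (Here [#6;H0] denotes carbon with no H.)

3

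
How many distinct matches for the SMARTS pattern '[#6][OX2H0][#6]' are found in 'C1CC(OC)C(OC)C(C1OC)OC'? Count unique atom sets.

4

[#6][OX2H0][#6] is the SMARTS for an ether: an aliphatic oxygen bridging two carbons with no H on the oxygen.
The molecule carries 4 separate instances of a methoxy ether (-OCH3) meeting every constraint; each maps to a distinct set of atoms, giving 4 matches.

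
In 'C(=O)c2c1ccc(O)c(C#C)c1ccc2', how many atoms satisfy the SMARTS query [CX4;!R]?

The query [CX4;!R] means: aliphatic carbon with four total connections, not in a ring.
Check the 15 heavy atoms by environment: 10× c (aromatic, X3, in 6-ring) → no; 2× C (X2, acyclic) → no; 1× O (X2, acyclic) → no; 1× C (X3, acyclic) → no; 1× O (X1, acyclic) → no.
No environment satisfies the query, so 0 matching atoms.

0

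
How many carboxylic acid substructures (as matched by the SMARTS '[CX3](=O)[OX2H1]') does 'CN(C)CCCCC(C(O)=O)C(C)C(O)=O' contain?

[CX3](=O)[OX2H1] is the SMARTS for a carboxylic acid: an sp2 carbon double-bonded to O and single-bonded to an -OH oxygen.
The molecule carries 2 separate instances of a carboxylic acid group (-C(=O)OH) meeting every constraint; each maps to a distinct set of atoms, giving 2 matches.

2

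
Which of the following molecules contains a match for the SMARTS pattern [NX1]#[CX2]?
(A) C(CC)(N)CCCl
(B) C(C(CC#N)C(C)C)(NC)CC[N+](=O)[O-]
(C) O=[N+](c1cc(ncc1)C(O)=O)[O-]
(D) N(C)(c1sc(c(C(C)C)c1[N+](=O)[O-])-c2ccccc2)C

B

[NX1]#[CX2] describes a nitrogen triple-bonded to a two-connected carbon (a nitrile).
(A) has a primary amino group (-NH2) but the nitrogen is NX3 (three connections), not NX1 triple-bonded.
(B) contains a nitrile (-C#N), which satisfies every atom and bond constraint.
(C) has a nitro group (-[N+](=O)[O-]) but there is no C#N triple bond.
(D) has a nitro group (-[N+](=O)[O-]) but there is no C#N triple bond.
So the answer is (B).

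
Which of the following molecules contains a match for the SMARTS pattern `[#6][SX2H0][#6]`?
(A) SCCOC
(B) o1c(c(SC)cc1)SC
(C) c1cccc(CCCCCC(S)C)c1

B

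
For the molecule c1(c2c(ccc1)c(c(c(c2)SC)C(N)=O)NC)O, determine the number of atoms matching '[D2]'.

The query [D2] means: atom with exactly two heavy-atom neighbours.
Check the 18 heavy atoms by environment: 6× c (aromatic, D3) → no; 4× c (aromatic, D2) → match; 1× C (D3) → no; 2× O (D1) → no; 1× N (D1) → no; 1× S (D2) → match; 2× C (D1) → no; 1× N (D2) → match.
Summing the matching environments: 4 + 1 + 1 = 6 matching atoms.

6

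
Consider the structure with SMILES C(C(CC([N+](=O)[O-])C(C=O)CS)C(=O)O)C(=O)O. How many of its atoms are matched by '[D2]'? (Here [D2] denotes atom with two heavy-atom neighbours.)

4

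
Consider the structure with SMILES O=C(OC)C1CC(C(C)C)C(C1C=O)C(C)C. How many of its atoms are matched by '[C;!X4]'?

Check the 17 heavy atoms by environment: 12× C (X4) → no; 2× C (X3) → match; 2× O (X1) → no; 1× O (X2) → no.
That gives 2 matching atoms.

2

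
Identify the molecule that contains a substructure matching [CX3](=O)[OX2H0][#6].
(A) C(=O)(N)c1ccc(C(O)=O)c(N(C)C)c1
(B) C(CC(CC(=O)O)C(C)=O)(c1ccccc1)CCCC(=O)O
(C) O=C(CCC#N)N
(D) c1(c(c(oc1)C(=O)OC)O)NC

D

[CX3](=O)[OX2H0][#6] describes a carbonyl carbon bonded to an oxygen that is itself bonded to carbon (no H on that O) (an ester).
(A) has a carboxylic acid group (-C(=O)OH) but the singly-bonded O carries H (OX2H1, not H0).
(B) has a carboxylic acid group (-C(=O)OH) but the singly-bonded O carries H (OX2H1, not H0).
(C) has a primary amide (-C(=O)NH2) but the carbonyl is bonded to N, not to an O-C linkage.
(D) contains a methyl-ester group (-C(=O)OCH3), which satisfies every atom and bond constraint.
So the answer is (D).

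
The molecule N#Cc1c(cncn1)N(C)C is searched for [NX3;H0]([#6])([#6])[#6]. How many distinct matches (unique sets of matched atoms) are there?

1

[NX3;H0]([#6])([#6])[#6] is the SMARTS for a tertiary amine: a trivalent nitrogen with no H, bonded to three carbons.
Exactly one fragment in the molecule meets all constraints, giving 1 match.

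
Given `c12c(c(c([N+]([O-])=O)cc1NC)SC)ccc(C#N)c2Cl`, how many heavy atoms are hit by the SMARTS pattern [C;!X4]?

1

The query [C;!X4] means: aliphatic carbon that does not have four total connections.
Check the 20 heavy atoms by environment: 10× c (aromatic, X3) → no; 1× N (X3) → no; 2× C (X4) → no; 1× C (X2) → match; 1× N (X1) → no; 1× Cl (X1) → no; 1× N (charge +1, X3) → no; 1× O (charge -1, X1) → no; 1× O (X1) → no; 1× S (X2) → no.
That gives 1 matching atom.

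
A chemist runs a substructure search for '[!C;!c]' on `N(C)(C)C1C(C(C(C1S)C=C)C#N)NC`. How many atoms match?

4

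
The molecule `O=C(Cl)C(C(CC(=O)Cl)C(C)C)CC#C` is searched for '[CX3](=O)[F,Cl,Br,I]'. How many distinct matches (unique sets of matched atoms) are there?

[CX3](=O)[F,Cl,Br,I] is the SMARTS for an acyl halide: a carbonyl carbon bonded to a halogen.
The molecule carries 2 separate instances of an acyl chloride (-C(=O)Cl) meeting every constraint; each maps to a distinct set of atoms, giving 2 matches.

2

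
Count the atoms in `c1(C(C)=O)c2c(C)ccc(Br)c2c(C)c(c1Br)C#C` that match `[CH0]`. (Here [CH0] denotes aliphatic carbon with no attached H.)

2

The query [CH0] means: aliphatic carbon with no attached hydrogen.
Check the 19 heavy atoms by environment: 8× c (aromatic, H0) → no; 2× c (aromatic, H1) → no; 2× Br (H0) → no; 3× C (H3) → no; 2× C (H0) → match; 1× C (H1) → no; 1× O (H0) → no.
That gives 2 matching atoms.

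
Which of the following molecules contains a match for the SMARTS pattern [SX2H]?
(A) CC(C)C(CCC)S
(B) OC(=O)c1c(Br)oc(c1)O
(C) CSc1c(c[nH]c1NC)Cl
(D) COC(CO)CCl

A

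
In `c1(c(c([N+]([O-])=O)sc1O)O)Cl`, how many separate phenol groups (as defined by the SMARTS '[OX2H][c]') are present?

2

[OX2H][c] is the SMARTS for a phenol: a hydroxyl oxygen attached to an aromatic carbon.
The molecule carries 2 separate instances of a hydroxyl group (-OH) meeting every constraint; each maps to a distinct set of atoms, giving 2 matches.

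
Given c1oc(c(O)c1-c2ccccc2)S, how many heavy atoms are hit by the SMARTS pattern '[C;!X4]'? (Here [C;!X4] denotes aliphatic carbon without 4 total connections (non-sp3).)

0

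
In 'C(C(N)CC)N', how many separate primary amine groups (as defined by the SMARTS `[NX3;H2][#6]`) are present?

2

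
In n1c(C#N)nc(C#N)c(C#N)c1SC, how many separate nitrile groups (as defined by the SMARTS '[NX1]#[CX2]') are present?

3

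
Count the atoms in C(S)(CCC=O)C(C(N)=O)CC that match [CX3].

2

The query [CX3] means: C with X3: aliphatic carbon with exactly 3 total connections.
Check the 12 heavy atoms by environment: 6× C (X4) → no; 2× C (X3) → match; 2× O (X1) → no; 1× N (X3) → no; 1× S (X2) → no.
That gives 2 matching atoms.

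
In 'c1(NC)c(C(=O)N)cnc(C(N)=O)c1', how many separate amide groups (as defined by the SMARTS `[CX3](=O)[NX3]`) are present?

[CX3](=O)[NX3] is the SMARTS for an amide: a carbonyl carbon bonded to a trivalent nitrogen.
The molecule carries 2 separate instances of a primary amide (-C(=O)NH2) meeting every constraint; each maps to a distinct set of atoms, giving 2 matches.

2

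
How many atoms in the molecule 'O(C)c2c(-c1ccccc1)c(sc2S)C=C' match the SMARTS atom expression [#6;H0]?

The query [#6;H0] means: any carbon with no attached hydrogen.
Check the 16 heavy atoms by environment: 1× s (aromatic, H0) → no; 5× c (aromatic, H0) → match; 5× c (aromatic, H1) → no; 1× C (H1) → no; 1× C (H2) → no; 1× S (H1) → no; 1× O (H0) → no; 1× C (H3) → no.
That gives 5 matching atoms.

5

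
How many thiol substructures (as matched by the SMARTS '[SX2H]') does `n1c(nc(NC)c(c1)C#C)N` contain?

0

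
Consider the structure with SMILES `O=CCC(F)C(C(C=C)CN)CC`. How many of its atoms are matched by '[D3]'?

3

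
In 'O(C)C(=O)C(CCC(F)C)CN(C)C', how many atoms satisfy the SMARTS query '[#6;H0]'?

1

The query [#6;H0] means: any carbon with no attached hydrogen.
Check the 14 heavy atoms by environment: 3× C (H2) → no; 2× C (H1) → no; 4× C (H3) → no; 1× C (H0) → match; 2× O (H0) → no; 1× F (H0) → no; 1× N (H0) → no.
That gives 1 matching atom.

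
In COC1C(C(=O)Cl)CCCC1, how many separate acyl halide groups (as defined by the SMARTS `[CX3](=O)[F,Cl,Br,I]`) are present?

1

[CX3](=O)[F,Cl,Br,I] is the SMARTS for an acyl halide: a carbonyl carbon bonded to a halogen.
Exactly one fragment in the molecule meets all constraints, giving 1 match.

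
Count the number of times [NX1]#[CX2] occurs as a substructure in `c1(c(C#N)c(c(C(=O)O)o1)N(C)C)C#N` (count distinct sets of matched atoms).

[NX1]#[CX2] is the SMARTS for a nitrile: a nitrogen triple-bonded to a two-connected carbon.
The molecule carries 2 separate instances of a nitrile (-C#N) meeting every constraint; each maps to a distinct set of atoms, giving 2 matches.

2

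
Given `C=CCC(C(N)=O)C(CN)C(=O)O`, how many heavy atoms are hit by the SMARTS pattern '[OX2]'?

1

The query [OX2] means: aliphatic oxygen with two total connections — ether, hydroxyl, or ester single-bond O.
Check the 13 heavy atoms by environment: 4× C (X4) → no; 4× C (X3) → no; 2× O (X1) → no; 1× O (X2) → match; 2× N (X3) → no.
That gives 1 matching atom.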